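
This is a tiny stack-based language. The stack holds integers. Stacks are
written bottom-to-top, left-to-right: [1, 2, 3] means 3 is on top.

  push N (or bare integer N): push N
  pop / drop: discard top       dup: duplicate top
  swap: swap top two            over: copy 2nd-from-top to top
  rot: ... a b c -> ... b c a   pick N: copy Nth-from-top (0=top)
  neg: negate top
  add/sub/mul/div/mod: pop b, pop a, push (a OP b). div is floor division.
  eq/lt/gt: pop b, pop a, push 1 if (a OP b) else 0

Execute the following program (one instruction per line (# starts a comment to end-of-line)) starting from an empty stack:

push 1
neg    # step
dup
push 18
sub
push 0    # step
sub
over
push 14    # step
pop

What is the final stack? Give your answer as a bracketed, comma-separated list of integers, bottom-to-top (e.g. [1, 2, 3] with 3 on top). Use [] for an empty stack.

After 'push 1': [1]
After 'neg': [-1]
After 'dup': [-1, -1]
After 'push 18': [-1, -1, 18]
After 'sub': [-1, -19]
After 'push 0': [-1, -19, 0]
After 'sub': [-1, -19]
After 'over': [-1, -19, -1]
After 'push 14': [-1, -19, -1, 14]
After 'pop': [-1, -19, -1]

Answer: [-1, -19, -1]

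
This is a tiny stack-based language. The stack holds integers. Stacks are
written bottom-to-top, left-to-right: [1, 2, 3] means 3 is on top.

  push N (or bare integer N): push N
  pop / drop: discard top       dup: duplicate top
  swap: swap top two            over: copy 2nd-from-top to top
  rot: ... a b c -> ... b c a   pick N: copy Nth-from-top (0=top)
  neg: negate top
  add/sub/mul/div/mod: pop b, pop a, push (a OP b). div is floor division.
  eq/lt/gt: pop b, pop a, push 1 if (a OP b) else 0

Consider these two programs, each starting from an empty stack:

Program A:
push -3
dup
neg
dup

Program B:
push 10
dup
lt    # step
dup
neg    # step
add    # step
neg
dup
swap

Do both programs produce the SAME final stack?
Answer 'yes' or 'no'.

Program A trace:
  After 'push -3': [-3]
  After 'dup': [-3, -3]
  After 'neg': [-3, 3]
  After 'dup': [-3, 3, 3]
Program A final stack: [-3, 3, 3]

Program B trace:
  After 'push 10': [10]
  After 'dup': [10, 10]
  After 'lt': [0]
  After 'dup': [0, 0]
  After 'neg': [0, 0]
  After 'add': [0]
  After 'neg': [0]
  After 'dup': [0, 0]
  After 'swap': [0, 0]
Program B final stack: [0, 0]
Same: no

Answer: no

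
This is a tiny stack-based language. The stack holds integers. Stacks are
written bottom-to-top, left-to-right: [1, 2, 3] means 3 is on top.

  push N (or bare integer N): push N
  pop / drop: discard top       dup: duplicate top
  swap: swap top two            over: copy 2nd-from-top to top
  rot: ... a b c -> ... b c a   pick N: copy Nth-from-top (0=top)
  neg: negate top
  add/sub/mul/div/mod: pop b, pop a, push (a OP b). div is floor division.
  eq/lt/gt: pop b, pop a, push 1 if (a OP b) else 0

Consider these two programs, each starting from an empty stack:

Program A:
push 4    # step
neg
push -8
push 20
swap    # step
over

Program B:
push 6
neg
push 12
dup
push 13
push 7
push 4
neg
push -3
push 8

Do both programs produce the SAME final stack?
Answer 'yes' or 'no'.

Program A trace:
  After 'push 4': [4]
  After 'neg': [-4]
  After 'push -8': [-4, -8]
  After 'push 20': [-4, -8, 20]
  After 'swap': [-4, 20, -8]
  After 'over': [-4, 20, -8, 20]
Program A final stack: [-4, 20, -8, 20]

Program B trace:
  After 'push 6': [6]
  After 'neg': [-6]
  After 'push 12': [-6, 12]
  After 'dup': [-6, 12, 12]
  After 'push 13': [-6, 12, 12, 13]
  After 'push 7': [-6, 12, 12, 13, 7]
  After 'push 4': [-6, 12, 12, 13, 7, 4]
  After 'neg': [-6, 12, 12, 13, 7, -4]
  After 'push -3': [-6, 12, 12, 13, 7, -4, -3]
  After 'push 8': [-6, 12, 12, 13, 7, -4, -3, 8]
Program B final stack: [-6, 12, 12, 13, 7, -4, -3, 8]
Same: no

Answer: no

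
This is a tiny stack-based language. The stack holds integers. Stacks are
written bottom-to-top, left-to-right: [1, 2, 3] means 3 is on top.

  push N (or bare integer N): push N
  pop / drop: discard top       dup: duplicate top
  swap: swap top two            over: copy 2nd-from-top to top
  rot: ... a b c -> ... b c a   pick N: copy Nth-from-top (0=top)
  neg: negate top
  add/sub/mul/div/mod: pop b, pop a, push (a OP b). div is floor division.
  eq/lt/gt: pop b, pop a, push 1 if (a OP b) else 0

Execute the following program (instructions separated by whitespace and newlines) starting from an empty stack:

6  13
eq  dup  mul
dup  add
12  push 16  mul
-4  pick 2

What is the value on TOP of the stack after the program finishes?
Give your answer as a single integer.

After 'push 6': [6]
After 'push 13': [6, 13]
After 'eq': [0]
After 'dup': [0, 0]
After 'mul': [0]
After 'dup': [0, 0]
After 'add': [0]
After 'push 12': [0, 12]
After 'push 16': [0, 12, 16]
After 'mul': [0, 192]
After 'push -4': [0, 192, -4]
After 'pick 2': [0, 192, -4, 0]

Answer: 0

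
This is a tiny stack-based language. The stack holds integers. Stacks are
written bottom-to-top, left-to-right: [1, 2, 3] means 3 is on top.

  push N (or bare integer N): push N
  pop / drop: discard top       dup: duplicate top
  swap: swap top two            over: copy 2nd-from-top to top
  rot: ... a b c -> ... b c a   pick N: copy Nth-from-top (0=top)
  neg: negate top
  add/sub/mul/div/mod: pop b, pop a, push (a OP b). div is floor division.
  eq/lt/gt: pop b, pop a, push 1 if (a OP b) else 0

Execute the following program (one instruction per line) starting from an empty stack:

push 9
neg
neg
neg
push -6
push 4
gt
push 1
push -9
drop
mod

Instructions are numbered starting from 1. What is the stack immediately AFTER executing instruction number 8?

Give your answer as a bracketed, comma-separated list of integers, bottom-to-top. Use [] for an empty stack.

Step 1 ('push 9'): [9]
Step 2 ('neg'): [-9]
Step 3 ('neg'): [9]
Step 4 ('neg'): [-9]
Step 5 ('push -6'): [-9, -6]
Step 6 ('push 4'): [-9, -6, 4]
Step 7 ('gt'): [-9, 0]
Step 8 ('push 1'): [-9, 0, 1]

Answer: [-9, 0, 1]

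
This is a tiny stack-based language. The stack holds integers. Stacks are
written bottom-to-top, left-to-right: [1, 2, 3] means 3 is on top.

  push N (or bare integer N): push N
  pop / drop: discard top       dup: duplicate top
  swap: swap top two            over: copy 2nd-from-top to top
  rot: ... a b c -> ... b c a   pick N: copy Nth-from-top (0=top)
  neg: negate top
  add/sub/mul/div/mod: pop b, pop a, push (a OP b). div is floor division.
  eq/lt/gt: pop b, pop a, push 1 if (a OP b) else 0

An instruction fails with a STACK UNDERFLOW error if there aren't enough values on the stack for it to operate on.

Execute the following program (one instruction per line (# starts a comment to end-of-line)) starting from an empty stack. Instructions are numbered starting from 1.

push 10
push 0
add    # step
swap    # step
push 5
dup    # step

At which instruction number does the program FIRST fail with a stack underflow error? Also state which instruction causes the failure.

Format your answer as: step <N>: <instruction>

Step 1 ('push 10'): stack = [10], depth = 1
Step 2 ('push 0'): stack = [10, 0], depth = 2
Step 3 ('add'): stack = [10], depth = 1
Step 4 ('swap'): needs 2 value(s) but depth is 1 — STACK UNDERFLOW

Answer: step 4: swap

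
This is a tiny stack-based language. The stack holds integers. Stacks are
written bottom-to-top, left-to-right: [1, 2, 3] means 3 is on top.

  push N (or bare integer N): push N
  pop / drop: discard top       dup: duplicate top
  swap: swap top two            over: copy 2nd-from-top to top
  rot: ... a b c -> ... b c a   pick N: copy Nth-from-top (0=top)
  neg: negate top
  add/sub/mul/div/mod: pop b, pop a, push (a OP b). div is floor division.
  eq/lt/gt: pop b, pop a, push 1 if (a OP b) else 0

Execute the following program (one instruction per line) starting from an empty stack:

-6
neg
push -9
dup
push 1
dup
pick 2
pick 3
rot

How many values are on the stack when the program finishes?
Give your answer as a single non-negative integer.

Answer: 7

Derivation:
After 'push -6': stack = [-6] (depth 1)
After 'neg': stack = [6] (depth 1)
After 'push -9': stack = [6, -9] (depth 2)
After 'dup': stack = [6, -9, -9] (depth 3)
After 'push 1': stack = [6, -9, -9, 1] (depth 4)
After 'dup': stack = [6, -9, -9, 1, 1] (depth 5)
After 'pick 2': stack = [6, -9, -9, 1, 1, -9] (depth 6)
After 'pick 3': stack = [6, -9, -9, 1, 1, -9, -9] (depth 7)
After 'rot': stack = [6, -9, -9, 1, -9, -9, 1] (depth 7)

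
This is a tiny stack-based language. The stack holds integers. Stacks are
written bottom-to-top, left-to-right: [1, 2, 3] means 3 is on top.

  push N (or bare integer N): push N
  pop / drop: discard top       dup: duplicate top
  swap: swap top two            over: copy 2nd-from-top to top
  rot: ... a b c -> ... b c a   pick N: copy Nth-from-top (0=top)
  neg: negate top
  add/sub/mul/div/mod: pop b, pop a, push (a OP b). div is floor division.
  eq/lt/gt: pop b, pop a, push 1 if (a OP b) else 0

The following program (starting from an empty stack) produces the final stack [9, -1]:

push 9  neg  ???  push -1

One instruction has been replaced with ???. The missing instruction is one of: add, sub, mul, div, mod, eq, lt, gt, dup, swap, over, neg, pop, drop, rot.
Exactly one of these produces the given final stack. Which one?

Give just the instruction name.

Stack before ???: [-9]
Stack after ???:  [9]
The instruction that transforms [-9] -> [9] is: neg

Answer: neg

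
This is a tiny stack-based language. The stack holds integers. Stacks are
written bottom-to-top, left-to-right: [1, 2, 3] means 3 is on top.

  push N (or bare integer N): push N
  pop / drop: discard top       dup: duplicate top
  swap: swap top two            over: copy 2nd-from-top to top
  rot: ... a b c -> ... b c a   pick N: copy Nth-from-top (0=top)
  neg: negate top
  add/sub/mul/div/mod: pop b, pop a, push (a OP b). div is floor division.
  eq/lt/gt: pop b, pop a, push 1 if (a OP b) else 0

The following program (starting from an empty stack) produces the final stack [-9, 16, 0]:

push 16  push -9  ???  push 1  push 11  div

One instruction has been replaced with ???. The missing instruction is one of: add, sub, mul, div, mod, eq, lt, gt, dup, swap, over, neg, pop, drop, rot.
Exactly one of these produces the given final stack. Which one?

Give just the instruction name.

Answer: swap

Derivation:
Stack before ???: [16, -9]
Stack after ???:  [-9, 16]
The instruction that transforms [16, -9] -> [-9, 16] is: swap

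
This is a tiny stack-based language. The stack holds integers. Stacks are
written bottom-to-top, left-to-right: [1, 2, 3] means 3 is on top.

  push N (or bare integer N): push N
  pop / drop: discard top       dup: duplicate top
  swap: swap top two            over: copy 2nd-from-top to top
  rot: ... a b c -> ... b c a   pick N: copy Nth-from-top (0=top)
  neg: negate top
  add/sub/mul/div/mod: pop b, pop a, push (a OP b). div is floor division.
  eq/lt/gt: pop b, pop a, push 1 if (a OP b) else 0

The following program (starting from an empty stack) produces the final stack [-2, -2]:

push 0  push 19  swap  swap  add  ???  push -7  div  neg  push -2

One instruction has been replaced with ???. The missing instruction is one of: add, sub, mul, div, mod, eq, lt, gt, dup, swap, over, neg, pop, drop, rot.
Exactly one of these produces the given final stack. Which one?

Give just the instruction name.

Stack before ???: [19]
Stack after ???:  [-19]
The instruction that transforms [19] -> [-19] is: neg

Answer: neg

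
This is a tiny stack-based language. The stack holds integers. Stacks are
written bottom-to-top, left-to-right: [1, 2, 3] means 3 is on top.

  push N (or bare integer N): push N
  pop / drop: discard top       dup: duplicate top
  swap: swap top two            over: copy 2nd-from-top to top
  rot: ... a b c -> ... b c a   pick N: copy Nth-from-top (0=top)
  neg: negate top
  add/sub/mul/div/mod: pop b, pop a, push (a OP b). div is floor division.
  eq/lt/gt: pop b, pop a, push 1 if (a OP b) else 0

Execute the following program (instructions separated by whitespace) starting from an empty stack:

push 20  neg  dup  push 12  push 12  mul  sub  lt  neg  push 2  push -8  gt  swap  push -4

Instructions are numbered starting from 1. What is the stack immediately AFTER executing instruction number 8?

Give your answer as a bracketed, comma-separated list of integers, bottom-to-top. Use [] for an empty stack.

Answer: [0]

Derivation:
Step 1 ('push 20'): [20]
Step 2 ('neg'): [-20]
Step 3 ('dup'): [-20, -20]
Step 4 ('push 12'): [-20, -20, 12]
Step 5 ('push 12'): [-20, -20, 12, 12]
Step 6 ('mul'): [-20, -20, 144]
Step 7 ('sub'): [-20, -164]
Step 8 ('lt'): [0]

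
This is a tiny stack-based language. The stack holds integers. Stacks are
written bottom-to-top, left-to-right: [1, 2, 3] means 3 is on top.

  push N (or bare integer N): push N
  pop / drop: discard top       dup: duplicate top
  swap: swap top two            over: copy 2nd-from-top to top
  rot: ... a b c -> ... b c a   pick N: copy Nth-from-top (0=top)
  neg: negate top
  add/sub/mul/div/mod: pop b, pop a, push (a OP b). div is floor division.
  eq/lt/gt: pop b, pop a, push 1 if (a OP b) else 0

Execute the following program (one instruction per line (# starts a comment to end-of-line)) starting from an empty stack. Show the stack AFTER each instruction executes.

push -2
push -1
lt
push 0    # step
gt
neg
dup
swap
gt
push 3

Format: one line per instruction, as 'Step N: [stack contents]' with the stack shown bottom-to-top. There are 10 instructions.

Step 1: [-2]
Step 2: [-2, -1]
Step 3: [1]
Step 4: [1, 0]
Step 5: [1]
Step 6: [-1]
Step 7: [-1, -1]
Step 8: [-1, -1]
Step 9: [0]
Step 10: [0, 3]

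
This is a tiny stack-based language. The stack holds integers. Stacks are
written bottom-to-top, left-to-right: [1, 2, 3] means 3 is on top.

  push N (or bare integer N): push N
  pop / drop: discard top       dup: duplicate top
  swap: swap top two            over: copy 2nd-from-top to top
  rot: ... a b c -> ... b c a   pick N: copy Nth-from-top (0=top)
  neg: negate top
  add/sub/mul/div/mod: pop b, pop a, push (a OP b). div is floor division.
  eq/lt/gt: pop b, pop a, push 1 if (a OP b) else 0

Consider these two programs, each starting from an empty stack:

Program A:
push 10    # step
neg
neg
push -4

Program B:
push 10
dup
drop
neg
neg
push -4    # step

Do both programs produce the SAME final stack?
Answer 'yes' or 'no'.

Answer: yes

Derivation:
Program A trace:
  After 'push 10': [10]
  After 'neg': [-10]
  After 'neg': [10]
  After 'push -4': [10, -4]
Program A final stack: [10, -4]

Program B trace:
  After 'push 10': [10]
  After 'dup': [10, 10]
  After 'drop': [10]
  After 'neg': [-10]
  After 'neg': [10]
  After 'push -4': [10, -4]
Program B final stack: [10, -4]
Same: yes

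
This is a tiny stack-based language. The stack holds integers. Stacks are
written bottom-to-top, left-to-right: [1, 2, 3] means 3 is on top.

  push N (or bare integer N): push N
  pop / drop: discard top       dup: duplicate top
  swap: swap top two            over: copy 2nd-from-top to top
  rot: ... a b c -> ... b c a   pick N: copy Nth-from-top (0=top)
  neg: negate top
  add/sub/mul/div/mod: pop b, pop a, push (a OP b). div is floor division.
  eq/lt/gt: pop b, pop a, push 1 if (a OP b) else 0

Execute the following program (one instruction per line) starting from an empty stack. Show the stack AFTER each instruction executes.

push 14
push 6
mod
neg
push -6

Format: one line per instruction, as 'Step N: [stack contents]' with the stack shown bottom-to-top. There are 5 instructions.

Step 1: [14]
Step 2: [14, 6]
Step 3: [2]
Step 4: [-2]
Step 5: [-2, -6]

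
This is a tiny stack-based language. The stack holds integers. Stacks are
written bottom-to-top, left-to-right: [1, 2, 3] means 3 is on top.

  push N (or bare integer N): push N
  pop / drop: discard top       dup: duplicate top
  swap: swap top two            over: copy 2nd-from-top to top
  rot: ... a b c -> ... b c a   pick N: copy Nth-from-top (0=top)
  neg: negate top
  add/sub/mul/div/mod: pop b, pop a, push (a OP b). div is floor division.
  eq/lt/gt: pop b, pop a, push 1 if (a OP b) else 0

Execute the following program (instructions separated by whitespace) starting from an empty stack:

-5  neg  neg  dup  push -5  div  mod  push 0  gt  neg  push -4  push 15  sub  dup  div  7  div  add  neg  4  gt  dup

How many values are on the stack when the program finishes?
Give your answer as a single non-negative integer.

Answer: 2

Derivation:
After 'push -5': stack = [-5] (depth 1)
After 'neg': stack = [5] (depth 1)
After 'neg': stack = [-5] (depth 1)
After 'dup': stack = [-5, -5] (depth 2)
After 'push -5': stack = [-5, -5, -5] (depth 3)
After 'div': stack = [-5, 1] (depth 2)
After 'mod': stack = [0] (depth 1)
After 'push 0': stack = [0, 0] (depth 2)
After 'gt': stack = [0] (depth 1)
After 'neg': stack = [0] (depth 1)
  ...
After 'sub': stack = [0, -19] (depth 2)
After 'dup': stack = [0, -19, -19] (depth 3)
After 'div': stack = [0, 1] (depth 2)
After 'push 7': stack = [0, 1, 7] (depth 3)
After 'div': stack = [0, 0] (depth 2)
After 'add': stack = [0] (depth 1)
After 'neg': stack = [0] (depth 1)
After 'push 4': stack = [0, 4] (depth 2)
After 'gt': stack = [0] (depth 1)
After 'dup': stack = [0, 0] (depth 2)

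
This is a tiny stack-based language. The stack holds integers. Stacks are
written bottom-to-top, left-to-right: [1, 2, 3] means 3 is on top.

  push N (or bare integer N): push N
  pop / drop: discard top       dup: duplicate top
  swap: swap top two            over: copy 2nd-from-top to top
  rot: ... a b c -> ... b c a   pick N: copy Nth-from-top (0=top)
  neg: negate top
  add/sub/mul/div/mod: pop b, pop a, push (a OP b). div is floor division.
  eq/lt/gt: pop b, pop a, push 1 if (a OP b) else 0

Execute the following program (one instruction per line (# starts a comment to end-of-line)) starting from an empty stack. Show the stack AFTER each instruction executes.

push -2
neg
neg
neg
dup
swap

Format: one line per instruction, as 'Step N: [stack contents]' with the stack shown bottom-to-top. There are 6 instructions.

Step 1: [-2]
Step 2: [2]
Step 3: [-2]
Step 4: [2]
Step 5: [2, 2]
Step 6: [2, 2]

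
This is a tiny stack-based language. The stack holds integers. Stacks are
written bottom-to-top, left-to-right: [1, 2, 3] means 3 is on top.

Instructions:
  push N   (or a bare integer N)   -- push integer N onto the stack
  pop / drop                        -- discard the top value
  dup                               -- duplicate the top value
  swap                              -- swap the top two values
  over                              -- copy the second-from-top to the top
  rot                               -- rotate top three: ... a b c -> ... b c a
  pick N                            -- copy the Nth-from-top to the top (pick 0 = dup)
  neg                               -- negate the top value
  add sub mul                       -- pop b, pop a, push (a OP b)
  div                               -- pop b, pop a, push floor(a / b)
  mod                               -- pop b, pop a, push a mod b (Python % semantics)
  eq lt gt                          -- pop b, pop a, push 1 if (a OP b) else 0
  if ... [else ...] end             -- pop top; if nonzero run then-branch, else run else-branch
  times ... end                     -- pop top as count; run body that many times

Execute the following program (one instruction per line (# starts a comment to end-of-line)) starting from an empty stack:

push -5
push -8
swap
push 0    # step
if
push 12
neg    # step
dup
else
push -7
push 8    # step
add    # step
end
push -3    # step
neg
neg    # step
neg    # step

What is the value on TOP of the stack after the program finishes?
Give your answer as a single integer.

Answer: 3

Derivation:
After 'push -5': [-5]
After 'push -8': [-5, -8]
After 'swap': [-8, -5]
After 'push 0': [-8, -5, 0]
After 'if': [-8, -5]
After 'push -7': [-8, -5, -7]
After 'push 8': [-8, -5, -7, 8]
After 'add': [-8, -5, 1]
After 'push -3': [-8, -5, 1, -3]
After 'neg': [-8, -5, 1, 3]
After 'neg': [-8, -5, 1, -3]
After 'neg': [-8, -5, 1, 3]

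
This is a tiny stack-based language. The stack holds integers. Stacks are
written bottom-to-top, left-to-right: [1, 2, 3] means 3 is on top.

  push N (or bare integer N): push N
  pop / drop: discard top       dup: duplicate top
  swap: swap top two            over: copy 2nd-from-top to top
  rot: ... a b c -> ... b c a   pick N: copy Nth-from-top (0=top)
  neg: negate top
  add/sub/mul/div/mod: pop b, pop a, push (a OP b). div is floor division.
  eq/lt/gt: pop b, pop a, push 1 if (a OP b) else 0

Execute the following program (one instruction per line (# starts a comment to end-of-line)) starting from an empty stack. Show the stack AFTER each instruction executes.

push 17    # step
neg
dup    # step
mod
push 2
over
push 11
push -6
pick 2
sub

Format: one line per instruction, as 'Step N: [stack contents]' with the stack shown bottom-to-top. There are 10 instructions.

Step 1: [17]
Step 2: [-17]
Step 3: [-17, -17]
Step 4: [0]
Step 5: [0, 2]
Step 6: [0, 2, 0]
Step 7: [0, 2, 0, 11]
Step 8: [0, 2, 0, 11, -6]
Step 9: [0, 2, 0, 11, -6, 0]
Step 10: [0, 2, 0, 11, -6]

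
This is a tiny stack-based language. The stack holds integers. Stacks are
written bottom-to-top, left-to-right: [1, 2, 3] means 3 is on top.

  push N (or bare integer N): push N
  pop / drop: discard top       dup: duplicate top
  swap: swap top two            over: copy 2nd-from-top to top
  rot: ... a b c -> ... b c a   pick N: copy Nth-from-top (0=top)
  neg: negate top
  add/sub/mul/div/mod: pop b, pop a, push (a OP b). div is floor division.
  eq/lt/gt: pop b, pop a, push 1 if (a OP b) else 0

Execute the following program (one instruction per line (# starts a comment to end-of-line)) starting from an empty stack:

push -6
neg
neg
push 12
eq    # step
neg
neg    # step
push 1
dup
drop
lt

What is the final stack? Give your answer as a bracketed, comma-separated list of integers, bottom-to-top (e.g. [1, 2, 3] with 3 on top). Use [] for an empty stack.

After 'push -6': [-6]
After 'neg': [6]
After 'neg': [-6]
After 'push 12': [-6, 12]
After 'eq': [0]
After 'neg': [0]
After 'neg': [0]
After 'push 1': [0, 1]
After 'dup': [0, 1, 1]
After 'drop': [0, 1]
After 'lt': [1]

Answer: [1]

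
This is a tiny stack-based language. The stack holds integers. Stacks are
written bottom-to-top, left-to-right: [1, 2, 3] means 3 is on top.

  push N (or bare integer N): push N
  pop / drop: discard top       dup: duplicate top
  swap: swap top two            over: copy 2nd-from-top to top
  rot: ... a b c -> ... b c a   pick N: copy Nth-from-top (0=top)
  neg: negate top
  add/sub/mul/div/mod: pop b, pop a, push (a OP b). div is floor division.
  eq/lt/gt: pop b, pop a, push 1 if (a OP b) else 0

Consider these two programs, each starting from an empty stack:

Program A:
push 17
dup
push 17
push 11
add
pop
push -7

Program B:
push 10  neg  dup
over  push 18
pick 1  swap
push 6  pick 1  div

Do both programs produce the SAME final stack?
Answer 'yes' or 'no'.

Answer: no

Derivation:
Program A trace:
  After 'push 17': [17]
  After 'dup': [17, 17]
  After 'push 17': [17, 17, 17]
  After 'push 11': [17, 17, 17, 11]
  After 'add': [17, 17, 28]
  After 'pop': [17, 17]
  After 'push -7': [17, 17, -7]
Program A final stack: [17, 17, -7]

Program B trace:
  After 'push 10': [10]
  After 'neg': [-10]
  After 'dup': [-10, -10]
  After 'over': [-10, -10, -10]
  After 'push 18': [-10, -10, -10, 18]
  After 'pick 1': [-10, -10, -10, 18, -10]
  After 'swap': [-10, -10, -10, -10, 18]
  After 'push 6': [-10, -10, -10, -10, 18, 6]
  After 'pick 1': [-10, -10, -10, -10, 18, 6, 18]
  After 'div': [-10, -10, -10, -10, 18, 0]
Program B final stack: [-10, -10, -10, -10, 18, 0]
Same: no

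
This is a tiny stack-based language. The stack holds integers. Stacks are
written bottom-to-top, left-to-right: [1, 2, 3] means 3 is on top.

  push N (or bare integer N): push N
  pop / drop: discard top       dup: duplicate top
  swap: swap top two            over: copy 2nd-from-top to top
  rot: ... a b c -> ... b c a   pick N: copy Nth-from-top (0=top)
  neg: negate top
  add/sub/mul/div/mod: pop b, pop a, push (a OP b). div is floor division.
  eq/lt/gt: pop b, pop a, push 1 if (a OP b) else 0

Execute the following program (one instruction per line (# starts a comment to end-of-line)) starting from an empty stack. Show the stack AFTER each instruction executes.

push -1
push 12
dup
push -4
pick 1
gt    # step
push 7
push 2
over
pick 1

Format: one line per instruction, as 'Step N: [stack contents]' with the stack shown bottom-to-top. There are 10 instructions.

Step 1: [-1]
Step 2: [-1, 12]
Step 3: [-1, 12, 12]
Step 4: [-1, 12, 12, -4]
Step 5: [-1, 12, 12, -4, 12]
Step 6: [-1, 12, 12, 0]
Step 7: [-1, 12, 12, 0, 7]
Step 8: [-1, 12, 12, 0, 7, 2]
Step 9: [-1, 12, 12, 0, 7, 2, 7]
Step 10: [-1, 12, 12, 0, 7, 2, 7, 2]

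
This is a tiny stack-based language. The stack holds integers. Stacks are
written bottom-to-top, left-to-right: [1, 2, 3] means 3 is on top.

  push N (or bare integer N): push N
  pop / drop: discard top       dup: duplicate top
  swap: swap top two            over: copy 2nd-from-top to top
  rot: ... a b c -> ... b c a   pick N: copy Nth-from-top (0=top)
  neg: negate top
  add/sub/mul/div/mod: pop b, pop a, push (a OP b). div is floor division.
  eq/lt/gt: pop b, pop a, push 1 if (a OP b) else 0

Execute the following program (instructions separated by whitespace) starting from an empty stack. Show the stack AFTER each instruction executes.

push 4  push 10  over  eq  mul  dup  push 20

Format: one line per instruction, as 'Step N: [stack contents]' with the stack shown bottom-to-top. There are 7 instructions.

Step 1: [4]
Step 2: [4, 10]
Step 3: [4, 10, 4]
Step 4: [4, 0]
Step 5: [0]
Step 6: [0, 0]
Step 7: [0, 0, 20]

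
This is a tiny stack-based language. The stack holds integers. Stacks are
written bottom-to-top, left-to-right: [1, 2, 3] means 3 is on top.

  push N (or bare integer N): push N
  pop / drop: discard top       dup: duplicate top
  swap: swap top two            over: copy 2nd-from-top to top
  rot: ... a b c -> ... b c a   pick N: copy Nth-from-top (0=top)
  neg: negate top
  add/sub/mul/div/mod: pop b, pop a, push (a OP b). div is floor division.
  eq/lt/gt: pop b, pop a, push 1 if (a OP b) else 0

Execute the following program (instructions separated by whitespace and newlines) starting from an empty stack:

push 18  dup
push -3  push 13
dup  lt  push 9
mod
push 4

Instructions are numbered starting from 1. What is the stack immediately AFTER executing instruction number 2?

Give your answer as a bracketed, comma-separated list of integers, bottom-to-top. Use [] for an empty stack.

Step 1 ('push 18'): [18]
Step 2 ('dup'): [18, 18]

Answer: [18, 18]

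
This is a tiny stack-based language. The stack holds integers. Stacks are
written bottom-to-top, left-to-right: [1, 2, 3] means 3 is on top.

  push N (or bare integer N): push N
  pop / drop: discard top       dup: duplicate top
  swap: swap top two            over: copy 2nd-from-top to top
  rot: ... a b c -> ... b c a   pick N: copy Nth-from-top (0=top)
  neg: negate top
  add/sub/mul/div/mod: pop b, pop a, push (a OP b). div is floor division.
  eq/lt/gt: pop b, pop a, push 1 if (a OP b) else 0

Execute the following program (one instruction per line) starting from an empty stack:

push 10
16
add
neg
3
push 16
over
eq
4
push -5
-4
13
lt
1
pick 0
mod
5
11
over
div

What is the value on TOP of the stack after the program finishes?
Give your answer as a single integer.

Answer: 2

Derivation:
After 'push 10': [10]
After 'push 16': [10, 16]
After 'add': [26]
After 'neg': [-26]
After 'push 3': [-26, 3]
After 'push 16': [-26, 3, 16]
After 'over': [-26, 3, 16, 3]
After 'eq': [-26, 3, 0]
After 'push 4': [-26, 3, 0, 4]
After 'push -5': [-26, 3, 0, 4, -5]
After 'push -4': [-26, 3, 0, 4, -5, -4]
After 'push 13': [-26, 3, 0, 4, -5, -4, 13]
After 'lt': [-26, 3, 0, 4, -5, 1]
After 'push 1': [-26, 3, 0, 4, -5, 1, 1]
After 'pick 0': [-26, 3, 0, 4, -5, 1, 1, 1]
After 'mod': [-26, 3, 0, 4, -5, 1, 0]
After 'push 5': [-26, 3, 0, 4, -5, 1, 0, 5]
After 'push 11': [-26, 3, 0, 4, -5, 1, 0, 5, 11]
After 'over': [-26, 3, 0, 4, -5, 1, 0, 5, 11, 5]
After 'div': [-26, 3, 0, 4, -5, 1, 0, 5, 2]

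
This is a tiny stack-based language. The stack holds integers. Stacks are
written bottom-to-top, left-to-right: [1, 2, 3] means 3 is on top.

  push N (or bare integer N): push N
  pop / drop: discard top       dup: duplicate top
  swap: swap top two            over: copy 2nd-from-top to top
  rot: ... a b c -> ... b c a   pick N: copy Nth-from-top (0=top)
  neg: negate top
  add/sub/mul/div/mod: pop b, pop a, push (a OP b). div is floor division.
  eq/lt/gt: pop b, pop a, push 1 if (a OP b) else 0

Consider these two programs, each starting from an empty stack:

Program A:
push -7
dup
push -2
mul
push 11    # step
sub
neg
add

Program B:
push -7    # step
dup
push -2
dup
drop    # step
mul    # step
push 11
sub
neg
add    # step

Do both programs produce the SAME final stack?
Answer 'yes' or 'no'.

Program A trace:
  After 'push -7': [-7]
  After 'dup': [-7, -7]
  After 'push -2': [-7, -7, -2]
  After 'mul': [-7, 14]
  After 'push 11': [-7, 14, 11]
  After 'sub': [-7, 3]
  After 'neg': [-7, -3]
  After 'add': [-10]
Program A final stack: [-10]

Program B trace:
  After 'push -7': [-7]
  After 'dup': [-7, -7]
  After 'push -2': [-7, -7, -2]
  After 'dup': [-7, -7, -2, -2]
  After 'drop': [-7, -7, -2]
  After 'mul': [-7, 14]
  After 'push 11': [-7, 14, 11]
  After 'sub': [-7, 3]
  After 'neg': [-7, -3]
  After 'add': [-10]
Program B final stack: [-10]
Same: yes

Answer: yes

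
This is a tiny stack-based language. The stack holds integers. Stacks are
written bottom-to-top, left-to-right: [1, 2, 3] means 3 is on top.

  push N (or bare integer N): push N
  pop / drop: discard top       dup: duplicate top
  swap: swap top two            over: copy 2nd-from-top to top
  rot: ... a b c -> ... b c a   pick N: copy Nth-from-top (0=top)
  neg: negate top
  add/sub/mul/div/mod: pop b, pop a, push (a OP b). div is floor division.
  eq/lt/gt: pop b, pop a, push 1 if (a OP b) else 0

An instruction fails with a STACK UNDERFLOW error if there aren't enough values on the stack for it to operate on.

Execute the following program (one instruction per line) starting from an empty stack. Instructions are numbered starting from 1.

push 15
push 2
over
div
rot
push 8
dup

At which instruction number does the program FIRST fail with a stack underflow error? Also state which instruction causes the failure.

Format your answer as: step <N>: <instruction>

Answer: step 5: rot

Derivation:
Step 1 ('push 15'): stack = [15], depth = 1
Step 2 ('push 2'): stack = [15, 2], depth = 2
Step 3 ('over'): stack = [15, 2, 15], depth = 3
Step 4 ('div'): stack = [15, 0], depth = 2
Step 5 ('rot'): needs 3 value(s) but depth is 2 — STACK UNDERFLOW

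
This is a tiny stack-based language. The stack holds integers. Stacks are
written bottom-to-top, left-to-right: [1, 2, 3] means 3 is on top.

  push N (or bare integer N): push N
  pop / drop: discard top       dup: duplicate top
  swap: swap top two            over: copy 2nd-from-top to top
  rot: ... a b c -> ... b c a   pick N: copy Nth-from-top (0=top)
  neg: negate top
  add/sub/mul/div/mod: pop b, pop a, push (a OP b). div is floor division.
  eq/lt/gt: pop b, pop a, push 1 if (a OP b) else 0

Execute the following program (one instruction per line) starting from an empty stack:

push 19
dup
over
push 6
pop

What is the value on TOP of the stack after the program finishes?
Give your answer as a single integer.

Answer: 19

Derivation:
After 'push 19': [19]
After 'dup': [19, 19]
After 'over': [19, 19, 19]
After 'push 6': [19, 19, 19, 6]
After 'pop': [19, 19, 19]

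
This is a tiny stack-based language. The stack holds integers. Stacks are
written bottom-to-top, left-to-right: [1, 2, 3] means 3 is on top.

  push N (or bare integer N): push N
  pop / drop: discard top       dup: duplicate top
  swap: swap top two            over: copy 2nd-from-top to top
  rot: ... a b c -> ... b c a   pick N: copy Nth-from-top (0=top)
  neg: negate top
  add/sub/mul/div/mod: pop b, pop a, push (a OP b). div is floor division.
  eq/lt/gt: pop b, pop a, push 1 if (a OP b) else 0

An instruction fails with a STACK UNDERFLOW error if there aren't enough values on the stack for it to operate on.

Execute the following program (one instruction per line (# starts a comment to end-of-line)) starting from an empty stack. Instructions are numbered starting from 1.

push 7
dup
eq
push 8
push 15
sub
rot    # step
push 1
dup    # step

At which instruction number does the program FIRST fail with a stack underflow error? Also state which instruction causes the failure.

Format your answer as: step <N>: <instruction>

Step 1 ('push 7'): stack = [7], depth = 1
Step 2 ('dup'): stack = [7, 7], depth = 2
Step 3 ('eq'): stack = [1], depth = 1
Step 4 ('push 8'): stack = [1, 8], depth = 2
Step 5 ('push 15'): stack = [1, 8, 15], depth = 3
Step 6 ('sub'): stack = [1, -7], depth = 2
Step 7 ('rot'): needs 3 value(s) but depth is 2 — STACK UNDERFLOW

Answer: step 7: rot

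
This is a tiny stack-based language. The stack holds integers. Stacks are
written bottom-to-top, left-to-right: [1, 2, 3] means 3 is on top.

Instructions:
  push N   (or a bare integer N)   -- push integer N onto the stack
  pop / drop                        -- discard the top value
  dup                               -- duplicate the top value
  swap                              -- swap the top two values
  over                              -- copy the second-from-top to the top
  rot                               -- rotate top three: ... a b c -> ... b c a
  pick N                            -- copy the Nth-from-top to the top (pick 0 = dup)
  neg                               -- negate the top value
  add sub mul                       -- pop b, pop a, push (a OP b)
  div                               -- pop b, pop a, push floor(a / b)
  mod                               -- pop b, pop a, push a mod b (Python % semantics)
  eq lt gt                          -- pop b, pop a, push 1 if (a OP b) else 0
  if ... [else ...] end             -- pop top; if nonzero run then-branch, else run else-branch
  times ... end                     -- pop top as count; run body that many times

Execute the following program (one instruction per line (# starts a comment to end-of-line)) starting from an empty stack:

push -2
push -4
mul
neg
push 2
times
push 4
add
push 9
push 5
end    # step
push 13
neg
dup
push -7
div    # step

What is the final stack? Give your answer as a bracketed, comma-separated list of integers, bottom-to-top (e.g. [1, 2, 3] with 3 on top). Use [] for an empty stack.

Answer: [-4, 9, 9, 9, 5, -13, 1]

Derivation:
After 'push -2': [-2]
After 'push -4': [-2, -4]
After 'mul': [8]
After 'neg': [-8]
After 'push 2': [-8, 2]
After 'times': [-8]
After 'push 4': [-8, 4]
After 'add': [-4]
After 'push 9': [-4, 9]
After 'push 5': [-4, 9, 5]
After 'push 4': [-4, 9, 5, 4]
After 'add': [-4, 9, 9]
After 'push 9': [-4, 9, 9, 9]
After 'push 5': [-4, 9, 9, 9, 5]
After 'push 13': [-4, 9, 9, 9, 5, 13]
After 'neg': [-4, 9, 9, 9, 5, -13]
After 'dup': [-4, 9, 9, 9, 5, -13, -13]
After 'push -7': [-4, 9, 9, 9, 5, -13, -13, -7]
After 'div': [-4, 9, 9, 9, 5, -13, 1]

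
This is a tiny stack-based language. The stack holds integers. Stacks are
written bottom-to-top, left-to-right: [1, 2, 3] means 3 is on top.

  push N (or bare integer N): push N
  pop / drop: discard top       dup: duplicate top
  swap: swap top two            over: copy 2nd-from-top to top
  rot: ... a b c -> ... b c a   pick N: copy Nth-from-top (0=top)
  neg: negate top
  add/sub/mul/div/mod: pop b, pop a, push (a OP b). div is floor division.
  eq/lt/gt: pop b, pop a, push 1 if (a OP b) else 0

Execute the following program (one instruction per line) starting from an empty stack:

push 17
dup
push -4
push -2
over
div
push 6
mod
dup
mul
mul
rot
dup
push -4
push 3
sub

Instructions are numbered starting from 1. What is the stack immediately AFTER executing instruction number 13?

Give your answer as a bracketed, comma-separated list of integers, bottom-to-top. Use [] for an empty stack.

Answer: [17, 0, 17, 17]

Derivation:
Step 1 ('push 17'): [17]
Step 2 ('dup'): [17, 17]
Step 3 ('push -4'): [17, 17, -4]
Step 4 ('push -2'): [17, 17, -4, -2]
Step 5 ('over'): [17, 17, -4, -2, -4]
Step 6 ('div'): [17, 17, -4, 0]
Step 7 ('push 6'): [17, 17, -4, 0, 6]
Step 8 ('mod'): [17, 17, -4, 0]
Step 9 ('dup'): [17, 17, -4, 0, 0]
Step 10 ('mul'): [17, 17, -4, 0]
Step 11 ('mul'): [17, 17, 0]
Step 12 ('rot'): [17, 0, 17]
Step 13 ('dup'): [17, 0, 17, 17]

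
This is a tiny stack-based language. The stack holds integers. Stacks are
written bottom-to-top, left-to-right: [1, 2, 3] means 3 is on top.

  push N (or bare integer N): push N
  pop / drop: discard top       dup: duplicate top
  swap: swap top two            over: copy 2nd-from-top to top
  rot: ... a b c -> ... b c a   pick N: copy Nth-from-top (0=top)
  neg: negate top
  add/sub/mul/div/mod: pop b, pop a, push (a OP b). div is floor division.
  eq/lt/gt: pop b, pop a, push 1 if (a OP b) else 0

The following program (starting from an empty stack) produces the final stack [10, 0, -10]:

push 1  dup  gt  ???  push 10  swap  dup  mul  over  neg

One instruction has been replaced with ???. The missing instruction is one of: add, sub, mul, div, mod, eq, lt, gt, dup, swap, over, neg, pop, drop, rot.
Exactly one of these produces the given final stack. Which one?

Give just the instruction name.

Answer: neg

Derivation:
Stack before ???: [0]
Stack after ???:  [0]
The instruction that transforms [0] -> [0] is: neg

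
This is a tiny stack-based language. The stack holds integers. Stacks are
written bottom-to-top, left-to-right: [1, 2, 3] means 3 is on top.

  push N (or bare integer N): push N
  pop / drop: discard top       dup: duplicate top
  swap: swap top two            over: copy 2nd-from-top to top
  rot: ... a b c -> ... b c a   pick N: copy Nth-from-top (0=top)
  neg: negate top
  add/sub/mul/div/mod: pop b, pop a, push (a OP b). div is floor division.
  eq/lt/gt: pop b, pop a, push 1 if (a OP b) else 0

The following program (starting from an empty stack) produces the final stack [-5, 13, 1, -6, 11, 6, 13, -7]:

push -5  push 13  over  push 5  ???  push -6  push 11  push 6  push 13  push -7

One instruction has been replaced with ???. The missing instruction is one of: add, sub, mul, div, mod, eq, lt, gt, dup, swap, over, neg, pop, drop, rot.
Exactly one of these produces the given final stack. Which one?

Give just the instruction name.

Answer: lt

Derivation:
Stack before ???: [-5, 13, -5, 5]
Stack after ???:  [-5, 13, 1]
The instruction that transforms [-5, 13, -5, 5] -> [-5, 13, 1] is: lt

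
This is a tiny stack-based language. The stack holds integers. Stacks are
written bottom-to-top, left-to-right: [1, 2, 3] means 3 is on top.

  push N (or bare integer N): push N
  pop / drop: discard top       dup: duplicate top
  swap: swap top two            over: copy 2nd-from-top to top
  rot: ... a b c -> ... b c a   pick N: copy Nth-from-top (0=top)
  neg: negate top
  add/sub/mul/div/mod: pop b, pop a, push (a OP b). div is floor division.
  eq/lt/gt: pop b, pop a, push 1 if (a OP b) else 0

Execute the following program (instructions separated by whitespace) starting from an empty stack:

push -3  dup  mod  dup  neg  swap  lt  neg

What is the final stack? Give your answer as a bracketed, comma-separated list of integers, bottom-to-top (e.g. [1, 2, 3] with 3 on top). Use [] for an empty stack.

Answer: [0]

Derivation:
After 'push -3': [-3]
After 'dup': [-3, -3]
After 'mod': [0]
After 'dup': [0, 0]
After 'neg': [0, 0]
After 'swap': [0, 0]
After 'lt': [0]
After 'neg': [0]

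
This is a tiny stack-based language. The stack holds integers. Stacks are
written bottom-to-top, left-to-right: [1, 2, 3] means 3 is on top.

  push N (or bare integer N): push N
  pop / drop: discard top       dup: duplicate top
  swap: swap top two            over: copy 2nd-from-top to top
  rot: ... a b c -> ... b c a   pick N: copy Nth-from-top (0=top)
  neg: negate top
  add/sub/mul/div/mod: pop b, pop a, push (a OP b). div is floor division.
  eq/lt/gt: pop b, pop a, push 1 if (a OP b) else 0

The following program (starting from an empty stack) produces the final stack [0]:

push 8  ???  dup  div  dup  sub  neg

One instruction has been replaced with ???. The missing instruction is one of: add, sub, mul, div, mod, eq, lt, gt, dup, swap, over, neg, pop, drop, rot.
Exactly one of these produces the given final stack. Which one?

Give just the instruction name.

Stack before ???: [8]
Stack after ???:  [-8]
The instruction that transforms [8] -> [-8] is: neg

Answer: neg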